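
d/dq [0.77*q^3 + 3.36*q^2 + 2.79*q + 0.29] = 2.31*q^2 + 6.72*q + 2.79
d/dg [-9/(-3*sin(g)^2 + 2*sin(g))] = 18*(-3/tan(g) + cos(g)/sin(g)^2)/(3*sin(g) - 2)^2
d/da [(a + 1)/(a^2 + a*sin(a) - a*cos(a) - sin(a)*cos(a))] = (a^2 + a*sin(a) - a*cos(a) - (a + 1)*(sqrt(2)*a*sin(a + pi/4) + 2*a - cos(2*a) - sqrt(2)*cos(a + pi/4)) - sin(2*a)/2)/((a + sin(a))^2*(a - cos(a))^2)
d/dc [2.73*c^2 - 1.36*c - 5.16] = 5.46*c - 1.36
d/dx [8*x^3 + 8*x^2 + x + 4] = 24*x^2 + 16*x + 1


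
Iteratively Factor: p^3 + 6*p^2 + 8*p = (p + 4)*(p^2 + 2*p) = p*(p + 4)*(p + 2)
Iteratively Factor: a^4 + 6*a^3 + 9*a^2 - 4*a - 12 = (a + 3)*(a^3 + 3*a^2 - 4) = (a - 1)*(a + 3)*(a^2 + 4*a + 4) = (a - 1)*(a + 2)*(a + 3)*(a + 2)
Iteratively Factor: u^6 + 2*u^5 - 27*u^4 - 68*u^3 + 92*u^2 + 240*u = (u - 2)*(u^5 + 4*u^4 - 19*u^3 - 106*u^2 - 120*u) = u*(u - 2)*(u^4 + 4*u^3 - 19*u^2 - 106*u - 120) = u*(u - 2)*(u + 2)*(u^3 + 2*u^2 - 23*u - 60) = u*(u - 2)*(u + 2)*(u + 4)*(u^2 - 2*u - 15) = u*(u - 5)*(u - 2)*(u + 2)*(u + 4)*(u + 3)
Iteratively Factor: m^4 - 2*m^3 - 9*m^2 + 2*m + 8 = (m + 1)*(m^3 - 3*m^2 - 6*m + 8) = (m - 1)*(m + 1)*(m^2 - 2*m - 8) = (m - 1)*(m + 1)*(m + 2)*(m - 4)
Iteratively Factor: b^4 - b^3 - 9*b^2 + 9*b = (b - 3)*(b^3 + 2*b^2 - 3*b) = b*(b - 3)*(b^2 + 2*b - 3) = b*(b - 3)*(b + 3)*(b - 1)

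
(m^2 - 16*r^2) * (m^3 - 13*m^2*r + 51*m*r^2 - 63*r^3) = m^5 - 13*m^4*r + 35*m^3*r^2 + 145*m^2*r^3 - 816*m*r^4 + 1008*r^5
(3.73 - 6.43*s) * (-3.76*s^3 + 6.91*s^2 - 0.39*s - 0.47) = 24.1768*s^4 - 58.4561*s^3 + 28.282*s^2 + 1.5674*s - 1.7531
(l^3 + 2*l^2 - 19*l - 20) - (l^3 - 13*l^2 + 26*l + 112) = 15*l^2 - 45*l - 132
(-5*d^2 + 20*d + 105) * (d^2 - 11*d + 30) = -5*d^4 + 75*d^3 - 265*d^2 - 555*d + 3150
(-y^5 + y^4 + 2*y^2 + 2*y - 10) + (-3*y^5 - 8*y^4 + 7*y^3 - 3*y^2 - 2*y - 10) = -4*y^5 - 7*y^4 + 7*y^3 - y^2 - 20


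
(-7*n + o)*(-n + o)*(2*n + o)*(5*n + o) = 70*n^4 - 31*n^3*o - 39*n^2*o^2 - n*o^3 + o^4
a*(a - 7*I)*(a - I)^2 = a^4 - 9*I*a^3 - 15*a^2 + 7*I*a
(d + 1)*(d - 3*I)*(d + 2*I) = d^3 + d^2 - I*d^2 + 6*d - I*d + 6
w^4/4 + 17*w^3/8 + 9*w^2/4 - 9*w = w*(w/4 + 1)*(w - 3/2)*(w + 6)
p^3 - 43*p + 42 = (p - 6)*(p - 1)*(p + 7)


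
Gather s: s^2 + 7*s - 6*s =s^2 + s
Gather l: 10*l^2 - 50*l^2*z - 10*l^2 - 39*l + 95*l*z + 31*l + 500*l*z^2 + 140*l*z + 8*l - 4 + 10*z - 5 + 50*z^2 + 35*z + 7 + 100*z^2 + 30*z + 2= -50*l^2*z + l*(500*z^2 + 235*z) + 150*z^2 + 75*z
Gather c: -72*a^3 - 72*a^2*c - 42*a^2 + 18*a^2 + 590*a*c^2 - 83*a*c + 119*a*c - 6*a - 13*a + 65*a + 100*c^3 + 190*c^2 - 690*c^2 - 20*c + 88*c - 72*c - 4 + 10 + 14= -72*a^3 - 24*a^2 + 46*a + 100*c^3 + c^2*(590*a - 500) + c*(-72*a^2 + 36*a - 4) + 20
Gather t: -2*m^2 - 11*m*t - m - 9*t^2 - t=-2*m^2 - m - 9*t^2 + t*(-11*m - 1)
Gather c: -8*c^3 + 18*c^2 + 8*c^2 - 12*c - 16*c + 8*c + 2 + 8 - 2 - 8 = -8*c^3 + 26*c^2 - 20*c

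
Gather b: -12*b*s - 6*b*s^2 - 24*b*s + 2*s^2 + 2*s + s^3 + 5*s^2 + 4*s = b*(-6*s^2 - 36*s) + s^3 + 7*s^2 + 6*s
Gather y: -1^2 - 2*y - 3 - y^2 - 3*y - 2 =-y^2 - 5*y - 6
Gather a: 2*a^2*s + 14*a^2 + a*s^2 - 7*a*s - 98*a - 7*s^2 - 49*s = a^2*(2*s + 14) + a*(s^2 - 7*s - 98) - 7*s^2 - 49*s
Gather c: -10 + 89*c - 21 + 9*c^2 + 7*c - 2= 9*c^2 + 96*c - 33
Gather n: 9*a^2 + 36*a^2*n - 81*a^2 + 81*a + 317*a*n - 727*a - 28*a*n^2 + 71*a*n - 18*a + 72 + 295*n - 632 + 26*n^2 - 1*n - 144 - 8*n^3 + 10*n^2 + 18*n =-72*a^2 - 664*a - 8*n^3 + n^2*(36 - 28*a) + n*(36*a^2 + 388*a + 312) - 704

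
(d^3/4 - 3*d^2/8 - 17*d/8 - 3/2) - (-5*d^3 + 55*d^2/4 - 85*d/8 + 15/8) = 21*d^3/4 - 113*d^2/8 + 17*d/2 - 27/8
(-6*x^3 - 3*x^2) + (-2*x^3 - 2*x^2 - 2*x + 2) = -8*x^3 - 5*x^2 - 2*x + 2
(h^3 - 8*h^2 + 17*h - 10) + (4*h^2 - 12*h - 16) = h^3 - 4*h^2 + 5*h - 26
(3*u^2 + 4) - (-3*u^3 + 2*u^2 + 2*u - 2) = 3*u^3 + u^2 - 2*u + 6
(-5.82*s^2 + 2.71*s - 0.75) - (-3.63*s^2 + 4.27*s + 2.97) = -2.19*s^2 - 1.56*s - 3.72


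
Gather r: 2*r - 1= 2*r - 1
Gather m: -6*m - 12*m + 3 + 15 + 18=36 - 18*m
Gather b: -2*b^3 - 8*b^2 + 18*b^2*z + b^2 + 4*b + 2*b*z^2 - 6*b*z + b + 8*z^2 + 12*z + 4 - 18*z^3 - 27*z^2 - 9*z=-2*b^3 + b^2*(18*z - 7) + b*(2*z^2 - 6*z + 5) - 18*z^3 - 19*z^2 + 3*z + 4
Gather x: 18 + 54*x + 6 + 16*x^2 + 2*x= 16*x^2 + 56*x + 24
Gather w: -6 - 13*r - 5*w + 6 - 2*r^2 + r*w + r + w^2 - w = -2*r^2 - 12*r + w^2 + w*(r - 6)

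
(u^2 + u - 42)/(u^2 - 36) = (u + 7)/(u + 6)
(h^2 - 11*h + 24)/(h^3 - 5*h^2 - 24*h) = (h - 3)/(h*(h + 3))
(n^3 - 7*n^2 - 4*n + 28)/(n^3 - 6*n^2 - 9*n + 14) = (n - 2)/(n - 1)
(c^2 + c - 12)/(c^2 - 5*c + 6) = (c + 4)/(c - 2)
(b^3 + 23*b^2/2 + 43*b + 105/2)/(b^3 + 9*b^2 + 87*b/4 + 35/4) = 2*(b + 3)/(2*b + 1)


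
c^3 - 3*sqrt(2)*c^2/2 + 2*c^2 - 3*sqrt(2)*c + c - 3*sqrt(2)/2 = (c + 1)^2*(c - 3*sqrt(2)/2)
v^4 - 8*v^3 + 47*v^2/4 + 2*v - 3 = (v - 6)*(v - 2)*(v - 1/2)*(v + 1/2)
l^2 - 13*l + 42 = (l - 7)*(l - 6)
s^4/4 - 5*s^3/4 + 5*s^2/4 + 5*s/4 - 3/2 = (s/4 + 1/4)*(s - 3)*(s - 2)*(s - 1)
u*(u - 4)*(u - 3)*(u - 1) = u^4 - 8*u^3 + 19*u^2 - 12*u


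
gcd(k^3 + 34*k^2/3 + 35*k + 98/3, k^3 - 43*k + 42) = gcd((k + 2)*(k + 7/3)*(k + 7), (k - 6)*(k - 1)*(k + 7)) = k + 7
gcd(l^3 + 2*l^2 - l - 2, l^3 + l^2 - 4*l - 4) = l^2 + 3*l + 2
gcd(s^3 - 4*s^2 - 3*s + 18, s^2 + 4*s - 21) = s - 3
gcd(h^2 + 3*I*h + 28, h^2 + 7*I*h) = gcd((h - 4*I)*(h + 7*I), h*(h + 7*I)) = h + 7*I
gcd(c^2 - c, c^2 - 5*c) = c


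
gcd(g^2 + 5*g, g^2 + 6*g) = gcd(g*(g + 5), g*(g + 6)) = g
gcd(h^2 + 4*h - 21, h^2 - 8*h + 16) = 1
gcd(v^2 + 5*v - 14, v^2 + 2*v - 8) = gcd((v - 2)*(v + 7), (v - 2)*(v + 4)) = v - 2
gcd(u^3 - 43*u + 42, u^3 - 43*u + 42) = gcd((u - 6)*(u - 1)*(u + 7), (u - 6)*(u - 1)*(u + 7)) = u^3 - 43*u + 42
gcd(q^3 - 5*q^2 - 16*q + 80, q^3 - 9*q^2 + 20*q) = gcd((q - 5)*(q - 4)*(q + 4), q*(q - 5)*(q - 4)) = q^2 - 9*q + 20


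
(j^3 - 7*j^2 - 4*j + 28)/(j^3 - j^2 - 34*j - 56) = (j - 2)/(j + 4)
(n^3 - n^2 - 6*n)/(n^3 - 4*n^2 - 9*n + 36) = n*(n + 2)/(n^2 - n - 12)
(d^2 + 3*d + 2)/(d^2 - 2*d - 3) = (d + 2)/(d - 3)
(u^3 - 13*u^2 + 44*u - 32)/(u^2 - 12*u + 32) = u - 1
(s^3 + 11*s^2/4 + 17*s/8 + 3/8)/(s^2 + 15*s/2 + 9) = (4*s^2 + 5*s + 1)/(4*(s + 6))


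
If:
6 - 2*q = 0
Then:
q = 3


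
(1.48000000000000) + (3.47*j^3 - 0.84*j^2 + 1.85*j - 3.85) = 3.47*j^3 - 0.84*j^2 + 1.85*j - 2.37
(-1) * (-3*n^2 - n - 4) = 3*n^2 + n + 4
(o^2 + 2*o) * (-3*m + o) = -3*m*o^2 - 6*m*o + o^3 + 2*o^2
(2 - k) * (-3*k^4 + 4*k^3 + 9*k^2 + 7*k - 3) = 3*k^5 - 10*k^4 - k^3 + 11*k^2 + 17*k - 6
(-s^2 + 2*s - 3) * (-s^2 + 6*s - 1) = s^4 - 8*s^3 + 16*s^2 - 20*s + 3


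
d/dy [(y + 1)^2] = 2*y + 2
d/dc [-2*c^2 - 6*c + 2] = -4*c - 6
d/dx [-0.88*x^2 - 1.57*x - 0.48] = -1.76*x - 1.57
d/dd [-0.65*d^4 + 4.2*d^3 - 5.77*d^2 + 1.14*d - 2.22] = -2.6*d^3 + 12.6*d^2 - 11.54*d + 1.14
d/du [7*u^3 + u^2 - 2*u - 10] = 21*u^2 + 2*u - 2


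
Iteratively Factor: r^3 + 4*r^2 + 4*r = (r + 2)*(r^2 + 2*r) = r*(r + 2)*(r + 2)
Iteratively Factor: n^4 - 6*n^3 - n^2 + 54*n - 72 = (n - 4)*(n^3 - 2*n^2 - 9*n + 18) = (n - 4)*(n - 2)*(n^2 - 9) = (n - 4)*(n - 3)*(n - 2)*(n + 3)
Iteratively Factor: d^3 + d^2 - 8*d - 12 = (d + 2)*(d^2 - d - 6) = (d + 2)^2*(d - 3)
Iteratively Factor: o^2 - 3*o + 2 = (o - 1)*(o - 2)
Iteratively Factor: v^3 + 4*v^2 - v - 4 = (v + 1)*(v^2 + 3*v - 4) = (v + 1)*(v + 4)*(v - 1)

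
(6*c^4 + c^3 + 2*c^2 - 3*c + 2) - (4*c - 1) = 6*c^4 + c^3 + 2*c^2 - 7*c + 3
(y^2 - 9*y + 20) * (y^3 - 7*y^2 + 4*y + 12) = y^5 - 16*y^4 + 87*y^3 - 164*y^2 - 28*y + 240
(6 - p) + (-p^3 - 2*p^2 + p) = -p^3 - 2*p^2 + 6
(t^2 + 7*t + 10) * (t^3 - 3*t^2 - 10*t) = t^5 + 4*t^4 - 21*t^3 - 100*t^2 - 100*t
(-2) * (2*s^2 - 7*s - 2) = -4*s^2 + 14*s + 4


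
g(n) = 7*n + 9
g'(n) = 7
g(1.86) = 22.02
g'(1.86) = 7.00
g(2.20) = 24.40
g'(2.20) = 7.00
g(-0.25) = 7.25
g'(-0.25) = 7.00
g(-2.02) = -5.14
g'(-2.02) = 7.00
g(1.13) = 16.91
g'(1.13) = 7.00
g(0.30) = 11.10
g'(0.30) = 7.00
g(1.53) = 19.71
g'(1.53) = 7.00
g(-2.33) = -7.31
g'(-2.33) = 7.00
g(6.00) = 51.00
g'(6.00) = 7.00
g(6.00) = 51.00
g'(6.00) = 7.00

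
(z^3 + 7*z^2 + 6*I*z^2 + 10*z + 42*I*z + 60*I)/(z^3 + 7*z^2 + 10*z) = (z + 6*I)/z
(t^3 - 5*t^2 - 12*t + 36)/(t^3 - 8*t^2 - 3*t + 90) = (t - 2)/(t - 5)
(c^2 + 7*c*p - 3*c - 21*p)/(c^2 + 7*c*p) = (c - 3)/c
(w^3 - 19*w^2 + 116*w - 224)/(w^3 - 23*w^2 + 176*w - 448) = (w - 4)/(w - 8)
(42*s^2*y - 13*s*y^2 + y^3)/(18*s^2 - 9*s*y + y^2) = y*(-7*s + y)/(-3*s + y)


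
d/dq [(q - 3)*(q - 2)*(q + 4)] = 3*q^2 - 2*q - 14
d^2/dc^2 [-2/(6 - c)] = 4/(c - 6)^3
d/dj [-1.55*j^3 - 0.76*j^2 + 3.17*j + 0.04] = -4.65*j^2 - 1.52*j + 3.17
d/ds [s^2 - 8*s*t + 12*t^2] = 2*s - 8*t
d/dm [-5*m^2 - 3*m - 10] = -10*m - 3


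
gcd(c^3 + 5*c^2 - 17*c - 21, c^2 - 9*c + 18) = c - 3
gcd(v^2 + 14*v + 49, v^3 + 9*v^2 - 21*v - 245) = v^2 + 14*v + 49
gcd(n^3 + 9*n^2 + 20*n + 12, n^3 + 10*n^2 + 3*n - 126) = n + 6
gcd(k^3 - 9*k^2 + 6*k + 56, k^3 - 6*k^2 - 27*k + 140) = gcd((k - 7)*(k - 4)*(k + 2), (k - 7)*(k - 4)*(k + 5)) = k^2 - 11*k + 28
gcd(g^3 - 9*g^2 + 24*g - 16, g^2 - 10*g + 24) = g - 4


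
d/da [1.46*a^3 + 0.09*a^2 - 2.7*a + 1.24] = 4.38*a^2 + 0.18*a - 2.7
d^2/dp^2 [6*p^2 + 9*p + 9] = 12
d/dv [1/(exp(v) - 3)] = -exp(v)/(exp(v) - 3)^2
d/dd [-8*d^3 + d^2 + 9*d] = -24*d^2 + 2*d + 9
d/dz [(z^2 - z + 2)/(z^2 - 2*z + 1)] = (-z - 3)/(z^3 - 3*z^2 + 3*z - 1)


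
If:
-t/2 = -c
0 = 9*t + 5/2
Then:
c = -5/36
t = -5/18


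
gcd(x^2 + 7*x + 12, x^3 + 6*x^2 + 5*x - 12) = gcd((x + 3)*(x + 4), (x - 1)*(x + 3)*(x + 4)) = x^2 + 7*x + 12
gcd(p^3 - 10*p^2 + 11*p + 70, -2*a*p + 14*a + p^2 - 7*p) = p - 7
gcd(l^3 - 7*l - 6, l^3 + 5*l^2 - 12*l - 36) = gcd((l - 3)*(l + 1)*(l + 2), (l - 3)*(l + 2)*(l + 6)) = l^2 - l - 6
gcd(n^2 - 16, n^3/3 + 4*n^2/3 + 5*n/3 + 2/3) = 1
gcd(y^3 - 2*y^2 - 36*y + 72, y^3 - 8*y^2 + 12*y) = y^2 - 8*y + 12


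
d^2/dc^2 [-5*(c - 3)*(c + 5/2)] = -10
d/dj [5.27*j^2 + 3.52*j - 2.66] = 10.54*j + 3.52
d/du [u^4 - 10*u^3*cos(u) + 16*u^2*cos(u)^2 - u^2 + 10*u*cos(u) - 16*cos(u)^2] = 10*u^3*sin(u) + 4*u^3 - 16*u^2*sin(2*u) - 30*u^2*cos(u) - 10*u*sin(u) + 32*u*cos(u)^2 - 2*u + 16*sin(2*u) + 10*cos(u)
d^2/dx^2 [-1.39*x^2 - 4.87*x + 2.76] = -2.78000000000000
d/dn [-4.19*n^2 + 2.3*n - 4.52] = 2.3 - 8.38*n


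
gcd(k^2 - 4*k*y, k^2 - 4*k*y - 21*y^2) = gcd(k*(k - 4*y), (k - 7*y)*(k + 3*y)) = 1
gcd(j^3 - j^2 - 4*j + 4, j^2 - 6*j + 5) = j - 1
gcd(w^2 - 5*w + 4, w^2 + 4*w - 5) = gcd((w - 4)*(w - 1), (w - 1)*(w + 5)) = w - 1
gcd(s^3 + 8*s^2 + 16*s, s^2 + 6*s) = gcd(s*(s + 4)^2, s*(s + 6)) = s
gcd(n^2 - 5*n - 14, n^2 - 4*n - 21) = n - 7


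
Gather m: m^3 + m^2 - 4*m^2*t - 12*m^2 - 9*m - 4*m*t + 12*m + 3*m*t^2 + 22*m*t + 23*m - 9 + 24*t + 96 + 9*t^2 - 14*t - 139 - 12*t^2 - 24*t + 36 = m^3 + m^2*(-4*t - 11) + m*(3*t^2 + 18*t + 26) - 3*t^2 - 14*t - 16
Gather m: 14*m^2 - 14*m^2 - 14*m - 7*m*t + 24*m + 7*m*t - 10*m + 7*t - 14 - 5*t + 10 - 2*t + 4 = 0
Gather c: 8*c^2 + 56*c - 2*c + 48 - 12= 8*c^2 + 54*c + 36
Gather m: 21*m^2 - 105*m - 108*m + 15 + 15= 21*m^2 - 213*m + 30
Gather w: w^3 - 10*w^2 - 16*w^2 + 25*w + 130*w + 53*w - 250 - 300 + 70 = w^3 - 26*w^2 + 208*w - 480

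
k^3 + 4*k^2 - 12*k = k*(k - 2)*(k + 6)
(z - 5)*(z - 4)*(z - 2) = z^3 - 11*z^2 + 38*z - 40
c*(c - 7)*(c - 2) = c^3 - 9*c^2 + 14*c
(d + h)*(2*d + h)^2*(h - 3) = 4*d^3*h - 12*d^3 + 8*d^2*h^2 - 24*d^2*h + 5*d*h^3 - 15*d*h^2 + h^4 - 3*h^3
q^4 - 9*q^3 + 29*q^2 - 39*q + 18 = (q - 3)^2*(q - 2)*(q - 1)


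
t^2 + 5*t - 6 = (t - 1)*(t + 6)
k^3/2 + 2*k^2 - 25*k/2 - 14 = (k/2 + 1/2)*(k - 4)*(k + 7)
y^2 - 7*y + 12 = (y - 4)*(y - 3)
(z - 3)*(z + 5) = z^2 + 2*z - 15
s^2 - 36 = (s - 6)*(s + 6)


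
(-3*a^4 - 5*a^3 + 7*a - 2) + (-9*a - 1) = -3*a^4 - 5*a^3 - 2*a - 3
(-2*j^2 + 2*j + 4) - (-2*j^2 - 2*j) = 4*j + 4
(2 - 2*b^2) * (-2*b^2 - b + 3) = 4*b^4 + 2*b^3 - 10*b^2 - 2*b + 6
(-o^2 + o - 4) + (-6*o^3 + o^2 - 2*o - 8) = -6*o^3 - o - 12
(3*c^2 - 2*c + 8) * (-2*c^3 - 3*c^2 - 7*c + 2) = -6*c^5 - 5*c^4 - 31*c^3 - 4*c^2 - 60*c + 16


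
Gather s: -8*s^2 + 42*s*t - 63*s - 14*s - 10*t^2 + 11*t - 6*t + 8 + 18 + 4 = -8*s^2 + s*(42*t - 77) - 10*t^2 + 5*t + 30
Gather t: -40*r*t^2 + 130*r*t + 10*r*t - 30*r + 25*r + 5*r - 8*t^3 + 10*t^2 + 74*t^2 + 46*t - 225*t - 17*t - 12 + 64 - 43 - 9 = -8*t^3 + t^2*(84 - 40*r) + t*(140*r - 196)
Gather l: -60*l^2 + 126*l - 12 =-60*l^2 + 126*l - 12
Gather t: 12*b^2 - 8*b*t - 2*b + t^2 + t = 12*b^2 - 2*b + t^2 + t*(1 - 8*b)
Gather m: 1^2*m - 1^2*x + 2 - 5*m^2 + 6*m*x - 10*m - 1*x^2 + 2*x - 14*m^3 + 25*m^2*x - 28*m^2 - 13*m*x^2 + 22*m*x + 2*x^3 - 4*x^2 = -14*m^3 + m^2*(25*x - 33) + m*(-13*x^2 + 28*x - 9) + 2*x^3 - 5*x^2 + x + 2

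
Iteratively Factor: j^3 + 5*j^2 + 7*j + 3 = (j + 3)*(j^2 + 2*j + 1) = (j + 1)*(j + 3)*(j + 1)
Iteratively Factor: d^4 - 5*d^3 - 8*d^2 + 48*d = (d)*(d^3 - 5*d^2 - 8*d + 48) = d*(d - 4)*(d^2 - d - 12) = d*(d - 4)^2*(d + 3)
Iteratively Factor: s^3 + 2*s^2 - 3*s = (s + 3)*(s^2 - s) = s*(s + 3)*(s - 1)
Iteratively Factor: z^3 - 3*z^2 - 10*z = (z - 5)*(z^2 + 2*z) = z*(z - 5)*(z + 2)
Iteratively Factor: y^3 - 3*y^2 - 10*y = (y - 5)*(y^2 + 2*y) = y*(y - 5)*(y + 2)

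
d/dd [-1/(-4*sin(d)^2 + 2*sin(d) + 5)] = 2*(1 - 4*sin(d))*cos(d)/(-4*sin(d)^2 + 2*sin(d) + 5)^2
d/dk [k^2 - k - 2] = 2*k - 1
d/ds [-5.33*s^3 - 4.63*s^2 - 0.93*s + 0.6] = -15.99*s^2 - 9.26*s - 0.93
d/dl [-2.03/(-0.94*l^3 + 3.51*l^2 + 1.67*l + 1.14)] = (-5.7246*l^2 + 14.2506*l + 3.3901)/(-0.94*l^3 + 3.51*l^2 + 1.67*l + 1.14)^2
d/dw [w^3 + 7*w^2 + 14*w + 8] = 3*w^2 + 14*w + 14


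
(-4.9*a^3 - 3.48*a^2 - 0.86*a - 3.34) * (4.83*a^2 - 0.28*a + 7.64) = -23.667*a^5 - 15.4364*a^4 - 40.6154*a^3 - 42.4786*a^2 - 5.6352*a - 25.5176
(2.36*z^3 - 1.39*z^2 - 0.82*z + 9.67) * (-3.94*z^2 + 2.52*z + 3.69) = -9.2984*z^5 + 11.4238*z^4 + 8.4364*z^3 - 45.2953*z^2 + 21.3426*z + 35.6823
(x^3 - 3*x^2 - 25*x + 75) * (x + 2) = x^4 - x^3 - 31*x^2 + 25*x + 150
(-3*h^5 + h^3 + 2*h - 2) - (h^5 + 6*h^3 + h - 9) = -4*h^5 - 5*h^3 + h + 7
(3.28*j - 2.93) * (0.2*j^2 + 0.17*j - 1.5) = 0.656*j^3 - 0.0284000000000001*j^2 - 5.4181*j + 4.395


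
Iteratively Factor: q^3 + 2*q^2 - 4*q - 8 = (q - 2)*(q^2 + 4*q + 4) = (q - 2)*(q + 2)*(q + 2)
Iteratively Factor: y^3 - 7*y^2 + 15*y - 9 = (y - 3)*(y^2 - 4*y + 3) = (y - 3)*(y - 1)*(y - 3)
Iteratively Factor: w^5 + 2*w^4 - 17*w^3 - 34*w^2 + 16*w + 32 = (w + 4)*(w^4 - 2*w^3 - 9*w^2 + 2*w + 8) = (w + 1)*(w + 4)*(w^3 - 3*w^2 - 6*w + 8) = (w + 1)*(w + 2)*(w + 4)*(w^2 - 5*w + 4) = (w - 4)*(w + 1)*(w + 2)*(w + 4)*(w - 1)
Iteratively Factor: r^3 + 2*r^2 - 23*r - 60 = (r + 3)*(r^2 - r - 20) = (r + 3)*(r + 4)*(r - 5)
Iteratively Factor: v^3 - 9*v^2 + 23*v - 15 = (v - 3)*(v^2 - 6*v + 5) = (v - 5)*(v - 3)*(v - 1)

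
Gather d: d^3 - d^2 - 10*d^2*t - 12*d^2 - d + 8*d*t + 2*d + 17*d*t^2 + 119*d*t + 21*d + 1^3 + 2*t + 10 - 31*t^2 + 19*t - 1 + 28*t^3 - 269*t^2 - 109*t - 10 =d^3 + d^2*(-10*t - 13) + d*(17*t^2 + 127*t + 22) + 28*t^3 - 300*t^2 - 88*t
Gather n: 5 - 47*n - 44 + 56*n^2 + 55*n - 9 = 56*n^2 + 8*n - 48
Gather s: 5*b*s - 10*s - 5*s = s*(5*b - 15)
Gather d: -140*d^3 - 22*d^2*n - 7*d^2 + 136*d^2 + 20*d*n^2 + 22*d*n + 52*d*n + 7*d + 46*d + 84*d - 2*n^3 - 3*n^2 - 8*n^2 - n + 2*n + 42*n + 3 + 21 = -140*d^3 + d^2*(129 - 22*n) + d*(20*n^2 + 74*n + 137) - 2*n^3 - 11*n^2 + 43*n + 24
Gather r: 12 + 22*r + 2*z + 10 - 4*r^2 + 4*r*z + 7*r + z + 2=-4*r^2 + r*(4*z + 29) + 3*z + 24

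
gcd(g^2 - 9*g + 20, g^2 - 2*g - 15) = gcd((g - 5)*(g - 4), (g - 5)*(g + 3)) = g - 5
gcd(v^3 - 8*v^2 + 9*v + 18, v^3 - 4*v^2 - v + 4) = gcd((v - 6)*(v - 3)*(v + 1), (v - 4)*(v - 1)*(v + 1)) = v + 1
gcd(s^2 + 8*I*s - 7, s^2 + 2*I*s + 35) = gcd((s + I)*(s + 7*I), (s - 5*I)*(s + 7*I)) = s + 7*I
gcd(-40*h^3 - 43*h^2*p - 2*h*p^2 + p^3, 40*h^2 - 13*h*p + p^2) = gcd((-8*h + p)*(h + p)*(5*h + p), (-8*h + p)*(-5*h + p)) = -8*h + p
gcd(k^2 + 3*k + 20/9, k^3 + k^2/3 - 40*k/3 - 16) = k + 4/3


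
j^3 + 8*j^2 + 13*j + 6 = (j + 1)^2*(j + 6)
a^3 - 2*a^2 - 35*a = a*(a - 7)*(a + 5)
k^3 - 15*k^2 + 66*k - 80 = (k - 8)*(k - 5)*(k - 2)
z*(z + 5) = z^2 + 5*z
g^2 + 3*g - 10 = (g - 2)*(g + 5)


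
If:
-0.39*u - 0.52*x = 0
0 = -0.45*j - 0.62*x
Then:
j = -1.37777777777778*x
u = -1.33333333333333*x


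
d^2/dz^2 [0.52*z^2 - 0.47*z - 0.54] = 1.04000000000000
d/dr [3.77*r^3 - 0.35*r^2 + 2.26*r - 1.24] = 11.31*r^2 - 0.7*r + 2.26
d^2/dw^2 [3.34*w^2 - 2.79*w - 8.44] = 6.68000000000000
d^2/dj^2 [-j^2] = -2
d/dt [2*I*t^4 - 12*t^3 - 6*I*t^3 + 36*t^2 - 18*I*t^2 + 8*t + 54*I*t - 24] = 8*I*t^3 + 18*t^2*(-2 - I) + 36*t*(2 - I) + 8 + 54*I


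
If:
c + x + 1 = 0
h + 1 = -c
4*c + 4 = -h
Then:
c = -1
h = 0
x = 0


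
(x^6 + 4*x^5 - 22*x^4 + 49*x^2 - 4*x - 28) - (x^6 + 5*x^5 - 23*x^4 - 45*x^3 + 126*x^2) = -x^5 + x^4 + 45*x^3 - 77*x^2 - 4*x - 28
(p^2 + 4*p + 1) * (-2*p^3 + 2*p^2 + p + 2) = -2*p^5 - 6*p^4 + 7*p^3 + 8*p^2 + 9*p + 2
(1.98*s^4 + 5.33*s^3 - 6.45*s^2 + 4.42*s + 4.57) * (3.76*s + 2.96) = 7.4448*s^5 + 25.9016*s^4 - 8.4752*s^3 - 2.4728*s^2 + 30.2664*s + 13.5272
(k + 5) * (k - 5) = k^2 - 25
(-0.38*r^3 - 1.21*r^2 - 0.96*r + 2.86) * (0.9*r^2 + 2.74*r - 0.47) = -0.342*r^5 - 2.1302*r^4 - 4.0008*r^3 + 0.5123*r^2 + 8.2876*r - 1.3442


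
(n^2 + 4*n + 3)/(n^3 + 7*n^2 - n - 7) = (n + 3)/(n^2 + 6*n - 7)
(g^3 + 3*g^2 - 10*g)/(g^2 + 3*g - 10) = g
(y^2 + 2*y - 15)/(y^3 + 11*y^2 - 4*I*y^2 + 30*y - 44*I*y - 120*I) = (y - 3)/(y^2 + y*(6 - 4*I) - 24*I)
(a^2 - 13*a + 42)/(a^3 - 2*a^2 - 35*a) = (a - 6)/(a*(a + 5))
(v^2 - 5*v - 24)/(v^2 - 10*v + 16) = (v + 3)/(v - 2)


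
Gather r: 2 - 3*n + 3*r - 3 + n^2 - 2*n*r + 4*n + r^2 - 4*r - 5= n^2 + n + r^2 + r*(-2*n - 1) - 6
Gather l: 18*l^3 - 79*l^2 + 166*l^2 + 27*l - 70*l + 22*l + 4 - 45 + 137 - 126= 18*l^3 + 87*l^2 - 21*l - 30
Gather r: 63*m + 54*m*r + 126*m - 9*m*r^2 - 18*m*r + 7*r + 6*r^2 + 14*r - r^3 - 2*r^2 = 189*m - r^3 + r^2*(4 - 9*m) + r*(36*m + 21)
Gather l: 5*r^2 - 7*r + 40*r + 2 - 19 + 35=5*r^2 + 33*r + 18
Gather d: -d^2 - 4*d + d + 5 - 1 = -d^2 - 3*d + 4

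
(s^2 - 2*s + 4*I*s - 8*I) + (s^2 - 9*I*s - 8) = 2*s^2 - 2*s - 5*I*s - 8 - 8*I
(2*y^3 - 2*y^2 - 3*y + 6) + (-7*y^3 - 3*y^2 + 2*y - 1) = -5*y^3 - 5*y^2 - y + 5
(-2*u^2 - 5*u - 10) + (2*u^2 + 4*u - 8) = -u - 18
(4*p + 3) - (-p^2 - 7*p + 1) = p^2 + 11*p + 2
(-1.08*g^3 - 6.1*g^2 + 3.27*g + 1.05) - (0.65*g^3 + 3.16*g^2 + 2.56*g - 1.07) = -1.73*g^3 - 9.26*g^2 + 0.71*g + 2.12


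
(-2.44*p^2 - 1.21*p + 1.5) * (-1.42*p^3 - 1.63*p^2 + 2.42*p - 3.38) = 3.4648*p^5 + 5.6954*p^4 - 6.0625*p^3 + 2.874*p^2 + 7.7198*p - 5.07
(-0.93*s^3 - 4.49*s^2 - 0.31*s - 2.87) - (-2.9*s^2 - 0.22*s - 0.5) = -0.93*s^3 - 1.59*s^2 - 0.09*s - 2.37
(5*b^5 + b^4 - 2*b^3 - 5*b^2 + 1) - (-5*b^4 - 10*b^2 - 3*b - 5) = 5*b^5 + 6*b^4 - 2*b^3 + 5*b^2 + 3*b + 6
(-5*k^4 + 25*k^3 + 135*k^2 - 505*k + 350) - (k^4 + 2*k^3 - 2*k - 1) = -6*k^4 + 23*k^3 + 135*k^2 - 503*k + 351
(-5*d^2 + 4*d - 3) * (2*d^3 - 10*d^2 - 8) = -10*d^5 + 58*d^4 - 46*d^3 + 70*d^2 - 32*d + 24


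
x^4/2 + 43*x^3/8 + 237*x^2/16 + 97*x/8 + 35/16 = (x/2 + 1/2)*(x + 1/4)*(x + 5/2)*(x + 7)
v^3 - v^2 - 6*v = v*(v - 3)*(v + 2)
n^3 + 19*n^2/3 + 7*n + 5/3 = (n + 1/3)*(n + 1)*(n + 5)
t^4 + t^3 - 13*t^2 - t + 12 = (t - 3)*(t - 1)*(t + 1)*(t + 4)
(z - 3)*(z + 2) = z^2 - z - 6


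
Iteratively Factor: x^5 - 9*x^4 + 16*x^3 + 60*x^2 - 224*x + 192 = (x - 2)*(x^4 - 7*x^3 + 2*x^2 + 64*x - 96) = (x - 4)*(x - 2)*(x^3 - 3*x^2 - 10*x + 24) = (x - 4)^2*(x - 2)*(x^2 + x - 6) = (x - 4)^2*(x - 2)*(x + 3)*(x - 2)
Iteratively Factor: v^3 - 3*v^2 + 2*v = (v)*(v^2 - 3*v + 2) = v*(v - 1)*(v - 2)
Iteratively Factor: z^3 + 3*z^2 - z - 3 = (z + 3)*(z^2 - 1) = (z - 1)*(z + 3)*(z + 1)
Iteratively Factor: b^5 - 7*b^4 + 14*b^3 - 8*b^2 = (b)*(b^4 - 7*b^3 + 14*b^2 - 8*b) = b*(b - 2)*(b^3 - 5*b^2 + 4*b) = b*(b - 4)*(b - 2)*(b^2 - b) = b*(b - 4)*(b - 2)*(b - 1)*(b)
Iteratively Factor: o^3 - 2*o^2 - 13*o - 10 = (o + 1)*(o^2 - 3*o - 10) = (o - 5)*(o + 1)*(o + 2)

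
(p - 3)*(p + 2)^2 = p^3 + p^2 - 8*p - 12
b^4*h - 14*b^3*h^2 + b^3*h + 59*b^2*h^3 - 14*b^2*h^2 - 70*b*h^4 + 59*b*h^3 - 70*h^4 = (b - 7*h)*(b - 5*h)*(b - 2*h)*(b*h + h)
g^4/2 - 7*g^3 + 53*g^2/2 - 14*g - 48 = (g/2 + 1/2)*(g - 8)*(g - 4)*(g - 3)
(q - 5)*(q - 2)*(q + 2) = q^3 - 5*q^2 - 4*q + 20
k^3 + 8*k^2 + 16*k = k*(k + 4)^2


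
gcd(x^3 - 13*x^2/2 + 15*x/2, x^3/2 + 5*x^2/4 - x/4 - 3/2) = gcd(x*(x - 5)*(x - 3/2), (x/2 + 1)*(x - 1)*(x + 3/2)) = 1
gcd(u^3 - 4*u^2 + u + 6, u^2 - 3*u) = u - 3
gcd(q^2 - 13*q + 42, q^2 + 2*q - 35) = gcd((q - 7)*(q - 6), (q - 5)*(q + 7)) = 1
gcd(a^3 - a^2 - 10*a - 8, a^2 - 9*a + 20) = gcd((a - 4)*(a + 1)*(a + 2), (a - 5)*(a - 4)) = a - 4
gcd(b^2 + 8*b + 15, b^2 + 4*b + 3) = b + 3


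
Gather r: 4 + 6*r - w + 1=6*r - w + 5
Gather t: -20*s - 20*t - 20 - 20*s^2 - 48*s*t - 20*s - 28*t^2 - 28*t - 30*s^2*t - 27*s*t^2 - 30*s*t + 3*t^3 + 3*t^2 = -20*s^2 - 40*s + 3*t^3 + t^2*(-27*s - 25) + t*(-30*s^2 - 78*s - 48) - 20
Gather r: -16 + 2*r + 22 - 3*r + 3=9 - r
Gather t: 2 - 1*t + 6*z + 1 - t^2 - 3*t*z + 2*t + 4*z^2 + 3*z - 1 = -t^2 + t*(1 - 3*z) + 4*z^2 + 9*z + 2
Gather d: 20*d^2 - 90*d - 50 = 20*d^2 - 90*d - 50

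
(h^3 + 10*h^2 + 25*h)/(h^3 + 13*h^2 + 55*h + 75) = h/(h + 3)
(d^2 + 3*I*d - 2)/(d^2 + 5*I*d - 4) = (d + 2*I)/(d + 4*I)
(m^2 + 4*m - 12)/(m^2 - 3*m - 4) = (-m^2 - 4*m + 12)/(-m^2 + 3*m + 4)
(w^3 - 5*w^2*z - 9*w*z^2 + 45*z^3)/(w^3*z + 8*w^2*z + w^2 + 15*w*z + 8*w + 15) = (w^3 - 5*w^2*z - 9*w*z^2 + 45*z^3)/(w^3*z + 8*w^2*z + w^2 + 15*w*z + 8*w + 15)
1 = 1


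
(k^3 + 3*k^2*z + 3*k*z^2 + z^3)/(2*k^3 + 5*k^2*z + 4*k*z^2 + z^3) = (k + z)/(2*k + z)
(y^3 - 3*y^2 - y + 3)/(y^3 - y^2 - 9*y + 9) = (y + 1)/(y + 3)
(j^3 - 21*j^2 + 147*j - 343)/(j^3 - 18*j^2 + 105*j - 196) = (j - 7)/(j - 4)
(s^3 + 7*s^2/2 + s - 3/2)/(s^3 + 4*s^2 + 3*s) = (s - 1/2)/s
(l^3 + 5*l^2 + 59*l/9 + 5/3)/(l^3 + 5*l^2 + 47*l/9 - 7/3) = (9*l^2 + 18*l + 5)/(9*l^2 + 18*l - 7)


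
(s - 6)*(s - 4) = s^2 - 10*s + 24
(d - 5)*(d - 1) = d^2 - 6*d + 5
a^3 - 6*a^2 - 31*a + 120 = (a - 8)*(a - 3)*(a + 5)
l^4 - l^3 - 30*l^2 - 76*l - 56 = (l - 7)*(l + 2)^3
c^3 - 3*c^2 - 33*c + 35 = (c - 7)*(c - 1)*(c + 5)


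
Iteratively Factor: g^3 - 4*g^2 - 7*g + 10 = (g + 2)*(g^2 - 6*g + 5) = (g - 1)*(g + 2)*(g - 5)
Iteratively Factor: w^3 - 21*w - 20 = (w + 4)*(w^2 - 4*w - 5) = (w - 5)*(w + 4)*(w + 1)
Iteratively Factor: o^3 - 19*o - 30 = (o + 2)*(o^2 - 2*o - 15) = (o - 5)*(o + 2)*(o + 3)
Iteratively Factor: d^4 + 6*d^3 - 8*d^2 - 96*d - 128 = (d + 4)*(d^3 + 2*d^2 - 16*d - 32) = (d + 2)*(d + 4)*(d^2 - 16) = (d - 4)*(d + 2)*(d + 4)*(d + 4)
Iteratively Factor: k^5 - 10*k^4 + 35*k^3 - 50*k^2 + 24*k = (k - 1)*(k^4 - 9*k^3 + 26*k^2 - 24*k) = (k - 4)*(k - 1)*(k^3 - 5*k^2 + 6*k) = (k - 4)*(k - 3)*(k - 1)*(k^2 - 2*k) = (k - 4)*(k - 3)*(k - 2)*(k - 1)*(k)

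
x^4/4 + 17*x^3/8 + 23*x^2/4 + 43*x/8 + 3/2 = (x/4 + 1)*(x + 1/2)*(x + 1)*(x + 3)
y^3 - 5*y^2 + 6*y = y*(y - 3)*(y - 2)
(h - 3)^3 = h^3 - 9*h^2 + 27*h - 27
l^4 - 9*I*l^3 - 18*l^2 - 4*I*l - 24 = (l - 6*I)*(l - 2*I)^2*(l + I)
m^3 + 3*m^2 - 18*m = m*(m - 3)*(m + 6)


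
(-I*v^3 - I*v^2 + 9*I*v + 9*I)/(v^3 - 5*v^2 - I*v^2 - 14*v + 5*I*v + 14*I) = I*(-v^3 - v^2 + 9*v + 9)/(v^3 - v^2*(5 + I) + v*(-14 + 5*I) + 14*I)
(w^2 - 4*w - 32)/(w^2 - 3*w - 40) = (w + 4)/(w + 5)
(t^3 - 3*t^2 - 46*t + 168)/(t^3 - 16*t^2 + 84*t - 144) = (t + 7)/(t - 6)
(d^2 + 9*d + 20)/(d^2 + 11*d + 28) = (d + 5)/(d + 7)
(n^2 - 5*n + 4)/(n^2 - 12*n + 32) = (n - 1)/(n - 8)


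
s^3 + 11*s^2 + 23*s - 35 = (s - 1)*(s + 5)*(s + 7)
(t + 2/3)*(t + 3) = t^2 + 11*t/3 + 2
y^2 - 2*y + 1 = (y - 1)^2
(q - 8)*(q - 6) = q^2 - 14*q + 48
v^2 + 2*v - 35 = (v - 5)*(v + 7)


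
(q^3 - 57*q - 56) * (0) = 0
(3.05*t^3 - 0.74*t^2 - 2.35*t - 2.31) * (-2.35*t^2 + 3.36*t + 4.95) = -7.1675*t^5 + 11.987*t^4 + 18.1336*t^3 - 6.1305*t^2 - 19.3941*t - 11.4345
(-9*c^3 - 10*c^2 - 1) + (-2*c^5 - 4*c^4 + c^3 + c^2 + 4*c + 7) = -2*c^5 - 4*c^4 - 8*c^3 - 9*c^2 + 4*c + 6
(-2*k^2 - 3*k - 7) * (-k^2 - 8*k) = 2*k^4 + 19*k^3 + 31*k^2 + 56*k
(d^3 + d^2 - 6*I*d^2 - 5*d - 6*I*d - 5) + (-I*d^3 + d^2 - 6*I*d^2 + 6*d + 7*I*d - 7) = d^3 - I*d^3 + 2*d^2 - 12*I*d^2 + d + I*d - 12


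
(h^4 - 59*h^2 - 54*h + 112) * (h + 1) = h^5 + h^4 - 59*h^3 - 113*h^2 + 58*h + 112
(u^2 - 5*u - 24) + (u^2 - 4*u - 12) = 2*u^2 - 9*u - 36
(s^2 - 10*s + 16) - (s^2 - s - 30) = 46 - 9*s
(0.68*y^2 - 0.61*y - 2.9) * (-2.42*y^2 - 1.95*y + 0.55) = -1.6456*y^4 + 0.1502*y^3 + 8.5815*y^2 + 5.3195*y - 1.595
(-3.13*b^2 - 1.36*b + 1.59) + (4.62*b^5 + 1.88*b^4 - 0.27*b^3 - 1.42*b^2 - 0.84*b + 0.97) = 4.62*b^5 + 1.88*b^4 - 0.27*b^3 - 4.55*b^2 - 2.2*b + 2.56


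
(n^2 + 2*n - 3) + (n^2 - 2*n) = 2*n^2 - 3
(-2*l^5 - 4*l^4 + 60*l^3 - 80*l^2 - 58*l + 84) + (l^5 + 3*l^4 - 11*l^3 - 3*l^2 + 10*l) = -l^5 - l^4 + 49*l^3 - 83*l^2 - 48*l + 84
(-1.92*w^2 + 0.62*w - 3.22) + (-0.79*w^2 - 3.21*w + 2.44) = -2.71*w^2 - 2.59*w - 0.78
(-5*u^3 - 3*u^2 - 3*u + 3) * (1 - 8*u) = 40*u^4 + 19*u^3 + 21*u^2 - 27*u + 3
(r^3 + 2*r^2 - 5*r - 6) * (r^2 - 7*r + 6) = r^5 - 5*r^4 - 13*r^3 + 41*r^2 + 12*r - 36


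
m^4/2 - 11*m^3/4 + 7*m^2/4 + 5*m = m*(m/2 + 1/2)*(m - 4)*(m - 5/2)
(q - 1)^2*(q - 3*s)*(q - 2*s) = q^4 - 5*q^3*s - 2*q^3 + 6*q^2*s^2 + 10*q^2*s + q^2 - 12*q*s^2 - 5*q*s + 6*s^2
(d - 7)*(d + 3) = d^2 - 4*d - 21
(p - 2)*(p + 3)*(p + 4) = p^3 + 5*p^2 - 2*p - 24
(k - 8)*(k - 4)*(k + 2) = k^3 - 10*k^2 + 8*k + 64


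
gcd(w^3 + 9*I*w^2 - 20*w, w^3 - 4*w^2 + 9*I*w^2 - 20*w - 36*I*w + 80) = w^2 + 9*I*w - 20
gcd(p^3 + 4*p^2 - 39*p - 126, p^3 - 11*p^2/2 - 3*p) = p - 6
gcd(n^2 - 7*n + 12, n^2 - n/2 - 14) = n - 4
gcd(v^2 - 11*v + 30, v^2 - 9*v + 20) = v - 5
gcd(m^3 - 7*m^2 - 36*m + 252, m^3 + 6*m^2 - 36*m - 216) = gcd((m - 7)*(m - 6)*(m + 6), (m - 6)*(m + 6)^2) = m^2 - 36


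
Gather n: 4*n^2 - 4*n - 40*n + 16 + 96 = 4*n^2 - 44*n + 112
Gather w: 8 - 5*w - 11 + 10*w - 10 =5*w - 13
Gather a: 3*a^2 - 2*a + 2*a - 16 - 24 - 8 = 3*a^2 - 48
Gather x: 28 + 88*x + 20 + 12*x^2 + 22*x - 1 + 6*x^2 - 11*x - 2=18*x^2 + 99*x + 45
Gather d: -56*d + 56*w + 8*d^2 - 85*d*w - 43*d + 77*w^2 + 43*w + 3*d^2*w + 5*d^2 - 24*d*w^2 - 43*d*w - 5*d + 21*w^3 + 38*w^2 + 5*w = d^2*(3*w + 13) + d*(-24*w^2 - 128*w - 104) + 21*w^3 + 115*w^2 + 104*w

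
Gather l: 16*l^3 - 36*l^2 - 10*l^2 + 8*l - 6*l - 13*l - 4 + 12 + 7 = 16*l^3 - 46*l^2 - 11*l + 15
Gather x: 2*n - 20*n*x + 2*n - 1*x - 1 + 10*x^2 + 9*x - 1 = 4*n + 10*x^2 + x*(8 - 20*n) - 2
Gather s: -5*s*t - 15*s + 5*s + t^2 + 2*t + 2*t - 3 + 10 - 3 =s*(-5*t - 10) + t^2 + 4*t + 4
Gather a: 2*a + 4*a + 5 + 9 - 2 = 6*a + 12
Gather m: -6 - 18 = -24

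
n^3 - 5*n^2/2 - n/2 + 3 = (n - 2)*(n - 3/2)*(n + 1)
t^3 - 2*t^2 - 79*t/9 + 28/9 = (t - 4)*(t - 1/3)*(t + 7/3)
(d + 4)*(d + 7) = d^2 + 11*d + 28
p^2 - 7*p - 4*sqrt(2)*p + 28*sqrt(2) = (p - 7)*(p - 4*sqrt(2))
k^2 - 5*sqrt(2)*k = k*(k - 5*sqrt(2))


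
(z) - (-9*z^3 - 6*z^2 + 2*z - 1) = 9*z^3 + 6*z^2 - z + 1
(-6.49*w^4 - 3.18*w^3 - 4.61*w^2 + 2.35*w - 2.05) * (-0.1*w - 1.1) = 0.649*w^5 + 7.457*w^4 + 3.959*w^3 + 4.836*w^2 - 2.38*w + 2.255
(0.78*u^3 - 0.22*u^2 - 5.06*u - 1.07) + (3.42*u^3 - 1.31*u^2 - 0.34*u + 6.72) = 4.2*u^3 - 1.53*u^2 - 5.4*u + 5.65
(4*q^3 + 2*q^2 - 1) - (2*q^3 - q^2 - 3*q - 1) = 2*q^3 + 3*q^2 + 3*q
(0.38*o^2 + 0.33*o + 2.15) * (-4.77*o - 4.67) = -1.8126*o^3 - 3.3487*o^2 - 11.7966*o - 10.0405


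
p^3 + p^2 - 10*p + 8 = (p - 2)*(p - 1)*(p + 4)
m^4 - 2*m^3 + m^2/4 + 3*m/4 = m*(m - 3/2)*(m - 1)*(m + 1/2)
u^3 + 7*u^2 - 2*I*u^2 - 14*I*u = u*(u + 7)*(u - 2*I)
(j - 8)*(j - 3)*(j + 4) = j^3 - 7*j^2 - 20*j + 96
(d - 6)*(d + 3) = d^2 - 3*d - 18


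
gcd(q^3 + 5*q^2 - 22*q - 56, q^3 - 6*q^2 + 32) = q^2 - 2*q - 8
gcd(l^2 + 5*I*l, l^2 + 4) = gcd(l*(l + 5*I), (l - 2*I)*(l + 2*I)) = 1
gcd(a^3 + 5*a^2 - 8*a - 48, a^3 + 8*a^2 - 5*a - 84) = a^2 + a - 12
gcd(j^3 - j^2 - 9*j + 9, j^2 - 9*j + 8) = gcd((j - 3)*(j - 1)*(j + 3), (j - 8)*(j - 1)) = j - 1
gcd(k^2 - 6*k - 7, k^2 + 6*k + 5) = k + 1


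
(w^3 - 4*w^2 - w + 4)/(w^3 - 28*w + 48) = (w^2 - 1)/(w^2 + 4*w - 12)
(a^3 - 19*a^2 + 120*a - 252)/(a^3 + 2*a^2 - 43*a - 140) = (a^2 - 12*a + 36)/(a^2 + 9*a + 20)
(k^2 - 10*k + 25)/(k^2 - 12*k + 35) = (k - 5)/(k - 7)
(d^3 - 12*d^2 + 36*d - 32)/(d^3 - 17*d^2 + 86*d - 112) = (d - 2)/(d - 7)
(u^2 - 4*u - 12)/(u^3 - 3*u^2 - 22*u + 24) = (u + 2)/(u^2 + 3*u - 4)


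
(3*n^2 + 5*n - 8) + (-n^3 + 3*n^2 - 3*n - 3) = -n^3 + 6*n^2 + 2*n - 11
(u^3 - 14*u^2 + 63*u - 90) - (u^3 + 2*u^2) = -16*u^2 + 63*u - 90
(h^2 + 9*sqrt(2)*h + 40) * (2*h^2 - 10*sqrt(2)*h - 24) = 2*h^4 + 8*sqrt(2)*h^3 - 124*h^2 - 616*sqrt(2)*h - 960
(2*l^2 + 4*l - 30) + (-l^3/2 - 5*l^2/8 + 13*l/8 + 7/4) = -l^3/2 + 11*l^2/8 + 45*l/8 - 113/4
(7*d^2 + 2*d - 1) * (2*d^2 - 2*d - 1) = 14*d^4 - 10*d^3 - 13*d^2 + 1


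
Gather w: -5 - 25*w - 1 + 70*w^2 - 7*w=70*w^2 - 32*w - 6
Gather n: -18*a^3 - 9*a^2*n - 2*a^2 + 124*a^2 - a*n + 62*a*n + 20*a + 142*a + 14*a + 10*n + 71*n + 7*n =-18*a^3 + 122*a^2 + 176*a + n*(-9*a^2 + 61*a + 88)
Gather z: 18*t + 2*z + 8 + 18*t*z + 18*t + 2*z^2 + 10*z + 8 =36*t + 2*z^2 + z*(18*t + 12) + 16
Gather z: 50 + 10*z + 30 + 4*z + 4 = 14*z + 84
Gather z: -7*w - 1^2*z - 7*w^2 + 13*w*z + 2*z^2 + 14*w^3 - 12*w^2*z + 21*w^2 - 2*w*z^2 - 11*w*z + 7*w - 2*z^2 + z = 14*w^3 + 14*w^2 - 2*w*z^2 + z*(-12*w^2 + 2*w)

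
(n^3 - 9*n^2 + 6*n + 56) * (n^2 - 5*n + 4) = n^5 - 14*n^4 + 55*n^3 - 10*n^2 - 256*n + 224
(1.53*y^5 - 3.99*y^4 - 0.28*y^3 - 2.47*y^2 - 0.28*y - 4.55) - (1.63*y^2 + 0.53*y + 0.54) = 1.53*y^5 - 3.99*y^4 - 0.28*y^3 - 4.1*y^2 - 0.81*y - 5.09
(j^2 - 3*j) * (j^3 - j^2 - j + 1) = j^5 - 4*j^4 + 2*j^3 + 4*j^2 - 3*j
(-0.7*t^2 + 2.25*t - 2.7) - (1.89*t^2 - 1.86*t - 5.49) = -2.59*t^2 + 4.11*t + 2.79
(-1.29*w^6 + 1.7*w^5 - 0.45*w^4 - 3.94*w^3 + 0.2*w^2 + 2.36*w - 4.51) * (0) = 0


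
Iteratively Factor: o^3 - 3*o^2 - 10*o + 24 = (o - 4)*(o^2 + o - 6) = (o - 4)*(o + 3)*(o - 2)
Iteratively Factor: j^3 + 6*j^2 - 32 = (j + 4)*(j^2 + 2*j - 8) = (j - 2)*(j + 4)*(j + 4)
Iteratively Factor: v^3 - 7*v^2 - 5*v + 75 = (v - 5)*(v^2 - 2*v - 15) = (v - 5)^2*(v + 3)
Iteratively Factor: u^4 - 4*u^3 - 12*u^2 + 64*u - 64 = (u + 4)*(u^3 - 8*u^2 + 20*u - 16) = (u - 2)*(u + 4)*(u^2 - 6*u + 8) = (u - 4)*(u - 2)*(u + 4)*(u - 2)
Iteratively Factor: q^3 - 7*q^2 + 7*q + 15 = (q - 5)*(q^2 - 2*q - 3) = (q - 5)*(q - 3)*(q + 1)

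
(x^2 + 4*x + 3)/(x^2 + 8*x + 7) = (x + 3)/(x + 7)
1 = 1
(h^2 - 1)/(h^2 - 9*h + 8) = (h + 1)/(h - 8)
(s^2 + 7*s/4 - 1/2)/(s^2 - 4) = (s - 1/4)/(s - 2)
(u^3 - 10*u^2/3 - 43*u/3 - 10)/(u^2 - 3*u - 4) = (u^2 - 13*u/3 - 10)/(u - 4)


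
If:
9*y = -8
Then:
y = -8/9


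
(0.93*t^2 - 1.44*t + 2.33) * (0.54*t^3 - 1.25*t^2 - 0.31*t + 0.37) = 0.5022*t^5 - 1.9401*t^4 + 2.7699*t^3 - 2.122*t^2 - 1.2551*t + 0.8621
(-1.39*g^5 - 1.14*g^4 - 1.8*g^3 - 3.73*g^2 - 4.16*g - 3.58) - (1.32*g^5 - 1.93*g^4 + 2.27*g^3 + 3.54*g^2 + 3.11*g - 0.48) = -2.71*g^5 + 0.79*g^4 - 4.07*g^3 - 7.27*g^2 - 7.27*g - 3.1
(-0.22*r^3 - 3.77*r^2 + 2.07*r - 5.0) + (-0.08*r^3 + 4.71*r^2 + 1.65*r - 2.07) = -0.3*r^3 + 0.94*r^2 + 3.72*r - 7.07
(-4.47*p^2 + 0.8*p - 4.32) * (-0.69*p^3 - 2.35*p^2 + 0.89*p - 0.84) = 3.0843*p^5 + 9.9525*p^4 - 2.8775*p^3 + 14.6188*p^2 - 4.5168*p + 3.6288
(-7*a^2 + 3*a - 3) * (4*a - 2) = -28*a^3 + 26*a^2 - 18*a + 6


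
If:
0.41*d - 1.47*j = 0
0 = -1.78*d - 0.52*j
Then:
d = 0.00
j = 0.00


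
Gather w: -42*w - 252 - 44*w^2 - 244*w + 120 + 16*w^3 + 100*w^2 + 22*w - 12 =16*w^3 + 56*w^2 - 264*w - 144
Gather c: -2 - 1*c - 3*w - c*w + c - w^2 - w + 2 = -c*w - w^2 - 4*w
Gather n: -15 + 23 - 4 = 4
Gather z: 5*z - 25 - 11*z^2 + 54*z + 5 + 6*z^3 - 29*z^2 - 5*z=6*z^3 - 40*z^2 + 54*z - 20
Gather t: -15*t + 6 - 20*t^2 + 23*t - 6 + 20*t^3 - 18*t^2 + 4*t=20*t^3 - 38*t^2 + 12*t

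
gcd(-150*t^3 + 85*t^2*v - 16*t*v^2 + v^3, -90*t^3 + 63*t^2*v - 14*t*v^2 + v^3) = 30*t^2 - 11*t*v + v^2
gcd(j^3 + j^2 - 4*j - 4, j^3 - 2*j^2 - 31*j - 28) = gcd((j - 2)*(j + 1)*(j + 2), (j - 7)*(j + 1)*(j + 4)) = j + 1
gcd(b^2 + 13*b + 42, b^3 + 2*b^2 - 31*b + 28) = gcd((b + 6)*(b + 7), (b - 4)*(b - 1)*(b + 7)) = b + 7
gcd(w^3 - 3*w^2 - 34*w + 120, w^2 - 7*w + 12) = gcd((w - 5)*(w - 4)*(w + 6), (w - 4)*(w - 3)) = w - 4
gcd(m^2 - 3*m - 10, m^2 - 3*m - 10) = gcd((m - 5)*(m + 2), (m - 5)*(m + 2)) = m^2 - 3*m - 10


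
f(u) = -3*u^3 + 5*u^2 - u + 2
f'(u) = -9*u^2 + 10*u - 1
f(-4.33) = 343.62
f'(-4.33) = -213.04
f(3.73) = -87.85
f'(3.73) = -88.92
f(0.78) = 2.84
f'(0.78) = 1.32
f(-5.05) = 520.93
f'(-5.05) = -281.02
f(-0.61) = 5.15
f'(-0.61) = -10.45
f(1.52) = 1.50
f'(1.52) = -6.59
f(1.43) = 2.02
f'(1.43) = -5.10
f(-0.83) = 7.99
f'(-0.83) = -15.50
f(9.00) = -1789.00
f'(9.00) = -640.00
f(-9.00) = 2603.00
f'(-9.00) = -820.00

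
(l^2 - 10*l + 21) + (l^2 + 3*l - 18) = 2*l^2 - 7*l + 3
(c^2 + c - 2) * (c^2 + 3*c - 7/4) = c^4 + 4*c^3 - 3*c^2/4 - 31*c/4 + 7/2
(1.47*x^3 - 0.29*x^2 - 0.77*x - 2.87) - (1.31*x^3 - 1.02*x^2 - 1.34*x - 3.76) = 0.16*x^3 + 0.73*x^2 + 0.57*x + 0.89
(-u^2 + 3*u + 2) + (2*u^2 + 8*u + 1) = u^2 + 11*u + 3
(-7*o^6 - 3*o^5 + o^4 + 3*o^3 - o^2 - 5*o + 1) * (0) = 0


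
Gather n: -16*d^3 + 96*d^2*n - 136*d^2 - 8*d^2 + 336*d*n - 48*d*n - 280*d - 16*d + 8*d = -16*d^3 - 144*d^2 - 288*d + n*(96*d^2 + 288*d)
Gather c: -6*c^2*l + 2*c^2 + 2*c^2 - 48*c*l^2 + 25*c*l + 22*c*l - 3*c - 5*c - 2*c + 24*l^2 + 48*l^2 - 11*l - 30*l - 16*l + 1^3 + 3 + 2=c^2*(4 - 6*l) + c*(-48*l^2 + 47*l - 10) + 72*l^2 - 57*l + 6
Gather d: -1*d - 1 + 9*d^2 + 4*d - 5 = 9*d^2 + 3*d - 6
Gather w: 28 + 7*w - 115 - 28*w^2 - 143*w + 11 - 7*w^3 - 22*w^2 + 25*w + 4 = -7*w^3 - 50*w^2 - 111*w - 72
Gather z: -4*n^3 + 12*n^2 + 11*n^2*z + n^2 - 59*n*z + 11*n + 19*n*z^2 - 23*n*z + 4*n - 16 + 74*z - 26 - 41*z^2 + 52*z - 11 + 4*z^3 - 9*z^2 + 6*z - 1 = -4*n^3 + 13*n^2 + 15*n + 4*z^3 + z^2*(19*n - 50) + z*(11*n^2 - 82*n + 132) - 54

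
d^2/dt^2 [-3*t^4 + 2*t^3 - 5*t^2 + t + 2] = -36*t^2 + 12*t - 10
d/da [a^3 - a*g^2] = 3*a^2 - g^2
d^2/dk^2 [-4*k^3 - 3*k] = -24*k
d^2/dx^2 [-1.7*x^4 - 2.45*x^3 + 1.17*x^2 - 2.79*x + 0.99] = -20.4*x^2 - 14.7*x + 2.34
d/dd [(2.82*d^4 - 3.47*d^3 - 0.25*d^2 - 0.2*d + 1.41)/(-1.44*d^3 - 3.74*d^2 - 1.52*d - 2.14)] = (-4.0608*d^6 - 21.0936*d^5 - 0.241399999999999*d^4 - 14.1664*d^3 + 28.0006*d^2 + 11.6168*d + 2.5712)/(2.0736*d^6 + 10.7712*d^5 + 18.3652*d^4 + 17.5328*d^3 + 18.3176*d^2 + 6.5056*d + 4.5796)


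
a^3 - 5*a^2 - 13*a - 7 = (a - 7)*(a + 1)^2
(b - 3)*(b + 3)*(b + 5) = b^3 + 5*b^2 - 9*b - 45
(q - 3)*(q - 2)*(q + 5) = q^3 - 19*q + 30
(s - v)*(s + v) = s^2 - v^2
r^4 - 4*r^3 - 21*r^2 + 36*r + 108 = (r - 6)*(r - 3)*(r + 2)*(r + 3)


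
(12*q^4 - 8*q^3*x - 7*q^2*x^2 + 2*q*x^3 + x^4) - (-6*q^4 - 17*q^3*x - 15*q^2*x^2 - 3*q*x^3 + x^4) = 18*q^4 + 9*q^3*x + 8*q^2*x^2 + 5*q*x^3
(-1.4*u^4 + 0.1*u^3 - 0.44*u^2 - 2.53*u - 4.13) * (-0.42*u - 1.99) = 0.588*u^5 + 2.744*u^4 - 0.0142*u^3 + 1.9382*u^2 + 6.7693*u + 8.2187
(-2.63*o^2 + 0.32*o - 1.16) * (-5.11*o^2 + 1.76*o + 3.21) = 13.4393*o^4 - 6.264*o^3 - 1.9515*o^2 - 1.0144*o - 3.7236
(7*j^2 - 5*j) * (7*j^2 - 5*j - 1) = 49*j^4 - 70*j^3 + 18*j^2 + 5*j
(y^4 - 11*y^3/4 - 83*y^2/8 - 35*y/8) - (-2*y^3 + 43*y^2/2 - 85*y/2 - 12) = y^4 - 3*y^3/4 - 255*y^2/8 + 305*y/8 + 12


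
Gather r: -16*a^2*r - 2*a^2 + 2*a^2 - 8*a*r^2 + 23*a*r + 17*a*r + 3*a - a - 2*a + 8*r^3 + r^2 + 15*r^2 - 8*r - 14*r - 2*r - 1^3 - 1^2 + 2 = 8*r^3 + r^2*(16 - 8*a) + r*(-16*a^2 + 40*a - 24)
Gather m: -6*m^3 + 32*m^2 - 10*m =-6*m^3 + 32*m^2 - 10*m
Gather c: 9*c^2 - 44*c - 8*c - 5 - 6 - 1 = 9*c^2 - 52*c - 12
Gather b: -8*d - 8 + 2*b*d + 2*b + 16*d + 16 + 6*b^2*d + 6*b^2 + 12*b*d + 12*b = b^2*(6*d + 6) + b*(14*d + 14) + 8*d + 8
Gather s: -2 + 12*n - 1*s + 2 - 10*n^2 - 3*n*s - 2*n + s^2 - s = -10*n^2 + 10*n + s^2 + s*(-3*n - 2)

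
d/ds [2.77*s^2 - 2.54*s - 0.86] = 5.54*s - 2.54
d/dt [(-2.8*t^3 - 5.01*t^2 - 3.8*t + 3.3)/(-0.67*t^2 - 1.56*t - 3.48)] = (1.876*t^4 + 8.736*t^3 + 34.5016*t^2 + 39.2916*t + 18.372)/(0.4489*t^4 + 2.0904*t^3 + 7.0968*t^2 + 10.8576*t + 12.1104)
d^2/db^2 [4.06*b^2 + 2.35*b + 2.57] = 8.12000000000000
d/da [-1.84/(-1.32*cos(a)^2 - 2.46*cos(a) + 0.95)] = (4.8576*cos(a) + 4.5264)*sin(a)/(1.32*cos(a)^2 + 2.46*cos(a) - 0.95)^2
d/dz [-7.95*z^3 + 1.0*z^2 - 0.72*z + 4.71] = -23.85*z^2 + 2.0*z - 0.72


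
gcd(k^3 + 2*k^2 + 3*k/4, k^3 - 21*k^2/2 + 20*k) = k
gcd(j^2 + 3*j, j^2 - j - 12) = j + 3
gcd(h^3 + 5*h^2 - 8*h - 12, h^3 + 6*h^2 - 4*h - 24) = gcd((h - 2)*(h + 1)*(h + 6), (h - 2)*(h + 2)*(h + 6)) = h^2 + 4*h - 12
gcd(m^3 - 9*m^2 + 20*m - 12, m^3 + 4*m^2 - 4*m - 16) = m - 2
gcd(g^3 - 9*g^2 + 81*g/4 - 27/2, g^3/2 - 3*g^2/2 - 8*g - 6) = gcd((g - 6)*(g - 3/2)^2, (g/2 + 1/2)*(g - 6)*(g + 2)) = g - 6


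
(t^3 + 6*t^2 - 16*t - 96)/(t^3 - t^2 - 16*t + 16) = (t + 6)/(t - 1)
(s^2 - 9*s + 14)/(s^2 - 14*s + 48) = (s^2 - 9*s + 14)/(s^2 - 14*s + 48)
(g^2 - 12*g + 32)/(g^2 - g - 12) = (g - 8)/(g + 3)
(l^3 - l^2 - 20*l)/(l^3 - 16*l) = (l - 5)/(l - 4)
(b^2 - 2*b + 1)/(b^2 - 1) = (b - 1)/(b + 1)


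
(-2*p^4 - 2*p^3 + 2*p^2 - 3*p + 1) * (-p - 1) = 2*p^5 + 4*p^4 + p^2 + 2*p - 1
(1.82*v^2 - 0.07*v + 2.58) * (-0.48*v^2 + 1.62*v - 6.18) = -0.8736*v^4 + 2.982*v^3 - 12.5994*v^2 + 4.6122*v - 15.9444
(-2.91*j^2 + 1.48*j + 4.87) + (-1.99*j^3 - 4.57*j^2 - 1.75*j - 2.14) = -1.99*j^3 - 7.48*j^2 - 0.27*j + 2.73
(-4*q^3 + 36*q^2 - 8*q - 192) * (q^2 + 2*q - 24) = -4*q^5 + 28*q^4 + 160*q^3 - 1072*q^2 - 192*q + 4608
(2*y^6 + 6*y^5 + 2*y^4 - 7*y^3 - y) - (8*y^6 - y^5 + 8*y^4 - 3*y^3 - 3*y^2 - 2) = -6*y^6 + 7*y^5 - 6*y^4 - 4*y^3 + 3*y^2 - y + 2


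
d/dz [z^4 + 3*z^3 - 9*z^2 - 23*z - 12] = 4*z^3 + 9*z^2 - 18*z - 23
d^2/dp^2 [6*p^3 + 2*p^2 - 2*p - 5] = 36*p + 4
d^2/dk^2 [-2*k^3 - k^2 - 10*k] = -12*k - 2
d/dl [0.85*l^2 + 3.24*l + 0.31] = 1.7*l + 3.24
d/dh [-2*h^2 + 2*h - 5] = 2 - 4*h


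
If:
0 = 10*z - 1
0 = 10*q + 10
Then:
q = -1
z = 1/10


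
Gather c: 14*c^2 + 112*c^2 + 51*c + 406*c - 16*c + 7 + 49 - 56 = 126*c^2 + 441*c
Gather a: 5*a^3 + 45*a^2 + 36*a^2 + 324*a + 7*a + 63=5*a^3 + 81*a^2 + 331*a + 63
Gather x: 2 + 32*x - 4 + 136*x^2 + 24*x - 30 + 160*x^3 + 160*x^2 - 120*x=160*x^3 + 296*x^2 - 64*x - 32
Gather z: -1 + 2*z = 2*z - 1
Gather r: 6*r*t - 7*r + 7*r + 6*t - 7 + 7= 6*r*t + 6*t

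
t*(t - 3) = t^2 - 3*t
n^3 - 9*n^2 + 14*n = n*(n - 7)*(n - 2)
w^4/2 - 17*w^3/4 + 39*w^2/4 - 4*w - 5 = (w/2 + 1/4)*(w - 5)*(w - 2)^2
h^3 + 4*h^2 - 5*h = h*(h - 1)*(h + 5)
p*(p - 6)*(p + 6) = p^3 - 36*p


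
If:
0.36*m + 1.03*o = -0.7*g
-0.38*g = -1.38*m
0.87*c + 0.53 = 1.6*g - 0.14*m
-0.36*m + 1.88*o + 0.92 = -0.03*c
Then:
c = 0.47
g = 0.60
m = 0.17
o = -0.47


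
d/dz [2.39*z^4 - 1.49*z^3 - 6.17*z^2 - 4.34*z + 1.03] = 9.56*z^3 - 4.47*z^2 - 12.34*z - 4.34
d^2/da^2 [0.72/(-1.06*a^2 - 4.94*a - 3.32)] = (1.617984*a^2 + 7.540416*a - 0.72*(2.12*a + 4.94)*(4.24*a + 9.88) + 5.067648)/(1.06*a^2 + 4.94*a + 3.32)^3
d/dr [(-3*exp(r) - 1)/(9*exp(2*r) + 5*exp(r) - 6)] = (27*exp(2*r) + 18*exp(r) + 23)*exp(r)/(81*exp(4*r) + 90*exp(3*r) - 83*exp(2*r) - 60*exp(r) + 36)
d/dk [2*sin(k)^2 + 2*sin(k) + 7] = 2*sin(2*k) + 2*cos(k)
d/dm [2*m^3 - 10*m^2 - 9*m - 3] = 6*m^2 - 20*m - 9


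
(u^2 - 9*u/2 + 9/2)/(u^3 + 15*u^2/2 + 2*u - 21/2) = (2*u^2 - 9*u + 9)/(2*u^3 + 15*u^2 + 4*u - 21)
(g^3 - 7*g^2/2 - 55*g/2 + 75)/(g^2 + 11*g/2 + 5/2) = (2*g^2 - 17*g + 30)/(2*g + 1)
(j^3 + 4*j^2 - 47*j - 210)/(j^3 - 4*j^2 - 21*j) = (j^2 + 11*j + 30)/(j*(j + 3))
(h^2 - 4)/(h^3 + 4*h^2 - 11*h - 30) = (h - 2)/(h^2 + 2*h - 15)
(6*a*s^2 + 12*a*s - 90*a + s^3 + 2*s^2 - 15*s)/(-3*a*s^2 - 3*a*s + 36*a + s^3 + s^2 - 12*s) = (6*a*s + 30*a + s^2 + 5*s)/(-3*a*s - 12*a + s^2 + 4*s)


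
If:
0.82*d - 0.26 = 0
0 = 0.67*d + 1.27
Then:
No Solution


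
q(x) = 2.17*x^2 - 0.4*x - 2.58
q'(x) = 4.34*x - 0.4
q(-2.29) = 9.72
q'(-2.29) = -10.34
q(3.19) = 18.23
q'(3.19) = 13.44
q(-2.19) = 8.70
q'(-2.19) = -9.90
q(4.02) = 30.88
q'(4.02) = 17.05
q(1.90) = 4.49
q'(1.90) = 7.85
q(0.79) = -1.54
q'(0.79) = 3.03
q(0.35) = -2.45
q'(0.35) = 1.12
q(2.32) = 8.17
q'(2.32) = 9.67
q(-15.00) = 491.67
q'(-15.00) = -65.50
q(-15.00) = 491.67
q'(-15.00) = -65.50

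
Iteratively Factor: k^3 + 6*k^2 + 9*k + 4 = (k + 1)*(k^2 + 5*k + 4) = (k + 1)^2*(k + 4)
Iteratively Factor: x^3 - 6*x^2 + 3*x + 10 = (x - 2)*(x^2 - 4*x - 5) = (x - 2)*(x + 1)*(x - 5)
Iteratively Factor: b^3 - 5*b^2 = (b - 5)*(b^2) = b*(b - 5)*(b)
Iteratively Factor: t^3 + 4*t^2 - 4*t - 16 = (t - 2)*(t^2 + 6*t + 8) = (t - 2)*(t + 2)*(t + 4)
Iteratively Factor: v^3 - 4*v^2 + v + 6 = (v - 3)*(v^2 - v - 2) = (v - 3)*(v + 1)*(v - 2)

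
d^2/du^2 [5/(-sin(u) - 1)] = 5*(sin(u) - 2)/(sin(u) + 1)^2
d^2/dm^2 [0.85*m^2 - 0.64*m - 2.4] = 1.70000000000000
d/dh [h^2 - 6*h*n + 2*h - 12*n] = 2*h - 6*n + 2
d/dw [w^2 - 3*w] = 2*w - 3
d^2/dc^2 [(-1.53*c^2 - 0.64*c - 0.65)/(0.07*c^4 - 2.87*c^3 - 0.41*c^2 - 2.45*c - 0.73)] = (-0.044982*c^8 + 1.80663*c^7 - 23.29922*c^6 - 30.750678*c^5 - 6.41633999999993*c^4 + 44.290104*c^3 - 9.63907800000001*c^2 + 5.402652*c - 6.755554)/(0.000343*c^12 - 0.042189*c^11 + 1.723722*c^10 - 23.181704*c^9 - 7.153587*c^8 - 60.686724*c^7 - 34.018991*c^6 - 57.319836*c^5 - 38.437275*c^4 - 23.694104*c^3 - 13.800942*c^2 - 3.916815*c - 0.389017)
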